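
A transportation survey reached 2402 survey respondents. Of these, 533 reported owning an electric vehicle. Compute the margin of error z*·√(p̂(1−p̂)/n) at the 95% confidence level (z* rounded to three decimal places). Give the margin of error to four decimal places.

p̂ = 533/2402 = 0.22190.
SE(p̂) = √(0.22190·0.77810/2402) = 0.008478.
z* = 1.960 at the 95% level.
ME = 1.960·0.008478 = 0.0166.

ME = 0.0166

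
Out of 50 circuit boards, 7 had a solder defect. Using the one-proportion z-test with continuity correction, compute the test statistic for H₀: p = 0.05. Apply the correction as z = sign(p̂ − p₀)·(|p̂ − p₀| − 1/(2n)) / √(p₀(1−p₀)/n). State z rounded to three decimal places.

z = 2.596

With x = 7 successes in n = 50, p̂ = 0.14000. p̂ − p₀ = 0.090000.
Continuity correction 1/(2n) = 1/100 = 0.010000.
Corrected numerator: |0.090000| − 0.010000 = 0.080000.
SE₀ = √(0.05·0.95/50) = 0.030822.
z = +0.080000/0.030822 = 2.596.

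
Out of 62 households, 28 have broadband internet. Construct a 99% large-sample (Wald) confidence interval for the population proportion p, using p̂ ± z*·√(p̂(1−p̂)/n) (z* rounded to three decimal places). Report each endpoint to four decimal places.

Sample proportion p̂ = 28/62 = 0.45161.
SE = √(p̂(1−p̂)/n) = √(0.247659/62) = 0.063202.
The 99% critical value is z* = 2.576.
Margin of error: 2.576 × 0.063202 = 0.16281.
Interval: 0.45161 ± 0.16281 → (0.2888, 0.6144).

(0.2888, 0.6144)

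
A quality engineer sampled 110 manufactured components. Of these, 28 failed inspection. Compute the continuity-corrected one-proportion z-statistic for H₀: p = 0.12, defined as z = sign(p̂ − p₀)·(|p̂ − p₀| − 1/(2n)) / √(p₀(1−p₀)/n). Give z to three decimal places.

z = 4.196

p̂ = 28/110 = 0.25455. p̂ − p₀ = 0.134545.
Continuity correction 1/(2n) = 1/220 = 0.004545.
Corrected numerator: |0.134545| − 0.004545 = 0.130000.
Under H₀, SE = √(p₀(1−p₀)/n) = √(0.12·0.88/110) = √0.000960000 = 0.030984.
z = (+)0.130000/0.030984 = 4.196.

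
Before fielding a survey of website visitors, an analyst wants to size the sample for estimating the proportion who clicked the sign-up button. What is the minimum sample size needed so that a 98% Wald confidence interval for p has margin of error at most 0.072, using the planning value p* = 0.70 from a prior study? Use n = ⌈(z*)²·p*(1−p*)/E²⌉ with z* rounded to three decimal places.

For 98% confidence, z* = 2.326.
p*(1−p*) = 0.2100.
(z*)²·p*(1−p*)/E² = 5.410276·0.2100/0.005184 = 219.166.
Rounding up, n = 220.

n = 220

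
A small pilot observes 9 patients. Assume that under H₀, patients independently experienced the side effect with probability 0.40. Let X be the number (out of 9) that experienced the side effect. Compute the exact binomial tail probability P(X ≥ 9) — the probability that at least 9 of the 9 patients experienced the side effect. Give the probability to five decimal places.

X is binomial with n = 9 and p = 0.40.
P(X ≥ 9) = C(9,9)·0.40^9·0.60^0.
= 0.000262 = 0.00026.

P = 0.00026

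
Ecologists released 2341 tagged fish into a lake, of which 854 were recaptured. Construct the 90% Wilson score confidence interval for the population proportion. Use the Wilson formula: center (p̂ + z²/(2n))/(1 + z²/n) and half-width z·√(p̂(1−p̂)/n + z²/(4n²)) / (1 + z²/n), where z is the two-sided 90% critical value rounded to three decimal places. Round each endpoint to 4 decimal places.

p̂ = 854/2341 = 0.36480; z = 1.645, so z² = 2.706025.
1 + z²/n = 1.001156.
Adjusted center: (0.36480 + z²/(2n))/1.001156 = 0.36496.
Radicand: p̂(1−p̂)/n + z²/(4n²) = 0.000098984 + 0.000000123 = 0.000099107.
Half-width = 1.645·√0.000099107/1.001156 = 0.01636.
So the interval runs from 0.3486 to 0.3813.

(0.3486, 0.3813)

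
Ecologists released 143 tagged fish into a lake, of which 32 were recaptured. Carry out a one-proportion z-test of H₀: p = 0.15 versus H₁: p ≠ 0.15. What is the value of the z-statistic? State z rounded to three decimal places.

z = 2.471

The sample proportion is 32/143 = 0.22378.
SE₀ = √(0.15·0.85/143) = 0.029860.
Test statistic: z = 0.07378/0.029860 = 2.471.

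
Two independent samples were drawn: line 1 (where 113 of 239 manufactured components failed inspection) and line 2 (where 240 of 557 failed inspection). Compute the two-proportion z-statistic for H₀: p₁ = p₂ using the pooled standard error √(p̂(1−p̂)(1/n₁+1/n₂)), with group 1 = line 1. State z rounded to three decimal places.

z = 1.091

p̂₁ = 113/239 = 0.47280, p̂₂ = 240/557 = 0.43088.
Pooled p̂ = (113+240)/(239+557) = 353/796 = 0.44347.
SE = √[p̂(1−p̂)(1/n₁+1/n₂)] = √[0.44347·0.55653·(1/239+1/557)] ≈ 0.038415.
z = (p̂₁ − p̂₂)/SE = (0.47280 − 0.43088)/0.038415 = 0.04192/0.038415 = 1.091.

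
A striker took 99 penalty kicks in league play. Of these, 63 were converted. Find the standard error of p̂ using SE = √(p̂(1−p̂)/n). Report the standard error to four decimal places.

With x = 63 successes in n = 99, p̂ = 0.63636.
p̂(1−p̂) = 0.63636·0.36364 = 0.231406.
Dividing by n and taking the root: √0.002337434 = 0.0483.

SE = 0.0483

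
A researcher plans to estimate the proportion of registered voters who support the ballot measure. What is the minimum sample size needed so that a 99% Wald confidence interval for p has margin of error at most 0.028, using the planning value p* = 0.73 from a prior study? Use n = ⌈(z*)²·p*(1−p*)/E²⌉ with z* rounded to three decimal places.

n = 1669

For 99% confidence, z* = 2.576.
p*(1−p*) = 0.1971.
Required n before rounding: 6.635776 × 0.1971 / 0.028² = 1668.254.
⌈1668.254⌉ = 1669.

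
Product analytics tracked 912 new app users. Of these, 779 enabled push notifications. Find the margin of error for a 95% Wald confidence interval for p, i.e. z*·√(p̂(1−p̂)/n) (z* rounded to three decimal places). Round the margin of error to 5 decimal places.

ME = 0.02291

The sample proportion is 779/912 = 0.85417.
SE = √(p̂(1−p̂)/n) = √(0.124566/912) = 0.011687.
The 95% critical value is z* = 1.960.
ME = 1.960·0.011687 = 0.02291.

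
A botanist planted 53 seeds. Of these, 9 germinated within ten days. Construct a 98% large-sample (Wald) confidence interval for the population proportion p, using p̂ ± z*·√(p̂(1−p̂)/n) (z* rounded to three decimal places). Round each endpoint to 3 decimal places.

(0.050, 0.290)

The sample proportion is 9/53 = 0.16981.
SE(p̂) = √(0.16981·0.83019/53) = 0.051574.
For 98% confidence, z* = 2.326.
Margin of error: 2.326 × 0.051574 = 0.11996.
CI: 0.16981 ± 0.11996 = (0.050, 0.290).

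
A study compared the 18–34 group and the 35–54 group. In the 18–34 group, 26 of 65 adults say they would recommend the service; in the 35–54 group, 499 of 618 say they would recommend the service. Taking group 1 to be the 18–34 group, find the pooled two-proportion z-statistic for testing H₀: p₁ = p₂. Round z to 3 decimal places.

z = -7.410

Sample proportions: p̂₁ = 26/65 = 0.40000 and p̂₂ = 499/618 = 0.80744.
Pooling: p̂ = 525/683 = 0.76867.
Pooled SE = √[0.1778177·0.01700274] ≈ 0.054985.
z = -0.40744/0.054985 = -7.410.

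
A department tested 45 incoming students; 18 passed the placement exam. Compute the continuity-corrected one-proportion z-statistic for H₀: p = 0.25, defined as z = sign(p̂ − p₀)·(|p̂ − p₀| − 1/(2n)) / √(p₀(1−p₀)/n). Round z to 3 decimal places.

The sample proportion is 18/45 = 0.40000. p̂ − p₀ = 0.150000.
1/(2n) = 0.011111.
Corrected numerator: |0.150000| − 0.011111 = 0.138889.
Null standard error: √(0.25·0.75/45) = √0.004166667 = 0.064550.
z = +0.138889/0.064550 = 2.152.

z = 2.152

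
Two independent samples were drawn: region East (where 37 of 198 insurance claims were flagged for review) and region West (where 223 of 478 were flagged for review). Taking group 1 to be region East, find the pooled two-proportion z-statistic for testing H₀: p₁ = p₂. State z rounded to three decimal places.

z = -6.802

p̂₁ = 37/198 = 0.18687, p̂₂ = 223/478 = 0.46653.
Pooling: p̂ = 260/676 = 0.38462.
Pooled SE = √[0.2366864·0.00714256] ≈ 0.041116.
z = (p̂₁ − p̂₂)/SE = (0.18687 − 0.46653)/0.041116 = -0.27966/0.041116 = -6.802.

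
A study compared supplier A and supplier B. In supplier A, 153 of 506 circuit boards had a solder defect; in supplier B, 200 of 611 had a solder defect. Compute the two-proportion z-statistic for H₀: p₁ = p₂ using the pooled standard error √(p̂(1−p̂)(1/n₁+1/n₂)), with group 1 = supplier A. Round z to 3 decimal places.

Sample proportions: p̂₁ = 153/506 = 0.30237 and p̂₂ = 200/611 = 0.32733.
Pooling: p̂ = 353/1117 = 0.31603.
Pooled SE = √[0.2161532·0.00361295] ≈ 0.027945.
z = (p̂₁ − p̂₂)/SE = (0.30237 − 0.32733)/0.027945 = -0.02496/0.027945 = -0.893.

z = -0.893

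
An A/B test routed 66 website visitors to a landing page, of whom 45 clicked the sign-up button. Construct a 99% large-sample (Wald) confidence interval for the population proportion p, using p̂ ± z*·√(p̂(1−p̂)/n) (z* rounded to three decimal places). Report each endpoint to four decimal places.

p̂ = 45/66 = 0.68182.
SE(p̂) = √(0.68182·0.31818/66) = 0.057332.
z* = 2.576 at the 99% level.
Margin = 2.576·0.057332 = 0.14769.
Interval: 0.68182 ± 0.14769 → (0.5341, 0.8295).

(0.5341, 0.8295)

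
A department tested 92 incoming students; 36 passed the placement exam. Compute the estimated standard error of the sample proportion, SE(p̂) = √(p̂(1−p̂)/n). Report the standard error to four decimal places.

SE = 0.0509

Sample proportion p̂ = 36/92 = 0.39130.
p̂(1−p̂) = 0.238184.
Dividing by n and taking the root: √0.002588957 = 0.0509.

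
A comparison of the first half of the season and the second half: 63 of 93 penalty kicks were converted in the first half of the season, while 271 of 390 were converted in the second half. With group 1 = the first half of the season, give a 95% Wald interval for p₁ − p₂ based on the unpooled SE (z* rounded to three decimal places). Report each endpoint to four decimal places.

p̂₁ = 0.67742, p̂₂ = 0.69487, so the observed difference is -0.01745.
SE = √(0.002349703 + 0.000543654) = √0.002893357 = 0.053790.
For 95% confidence, z* = 1.960. Margin = 1.960·0.053790 = 0.10543.
So the interval runs from -0.1229 to 0.0880.

(-0.1229, 0.0880)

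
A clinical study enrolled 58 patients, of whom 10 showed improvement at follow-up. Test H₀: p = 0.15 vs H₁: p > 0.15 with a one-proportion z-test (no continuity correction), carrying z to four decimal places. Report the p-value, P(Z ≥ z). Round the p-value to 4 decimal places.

p-value = 0.3163

With x = 10 successes in n = 58, p̂ = 0.17241.
Under H₀, SE = √(p₀(1−p₀)/n) = √(0.15·0.85/58) = √0.002198276 = 0.046886.
z = (p̂ − p₀)/SE = (10/58 − 0.15)/0.046886 ≈ 0.4781.
From the standard normal, P(Z ≥ z) = 0.3163.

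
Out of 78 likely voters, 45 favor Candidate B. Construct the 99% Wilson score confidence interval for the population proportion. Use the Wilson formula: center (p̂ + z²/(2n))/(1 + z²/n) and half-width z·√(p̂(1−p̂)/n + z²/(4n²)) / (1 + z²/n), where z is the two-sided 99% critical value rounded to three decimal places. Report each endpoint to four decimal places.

p̂ = 45/78 = 0.57692; z = 2.576, so z² = 6.635776.
1 + z²/n = 1.085074.
Adjusted center: (0.57692 + z²/(2n))/1.085074 = 0.57089.
Radicand: p̂(1−p̂)/n + z²/(4n²) = 0.003129267 + 0.000272673 = 0.003401940.
Half-width = 2.576·√0.003401940/1.085074 = 0.13847.
So the interval runs from 0.4324 to 0.7094.

(0.4324, 0.7094)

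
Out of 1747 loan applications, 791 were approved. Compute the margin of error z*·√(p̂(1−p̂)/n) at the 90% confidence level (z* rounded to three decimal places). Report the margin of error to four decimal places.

ME = 0.0196

p̂ = 791/1747 = 0.45278.
SE(p̂) = √(0.45278·0.54722/1747) = 0.011909.
The 90% critical value is z* = 1.645.
Margin of error = z*·SE = 1.645 × 0.011909 = 0.0196.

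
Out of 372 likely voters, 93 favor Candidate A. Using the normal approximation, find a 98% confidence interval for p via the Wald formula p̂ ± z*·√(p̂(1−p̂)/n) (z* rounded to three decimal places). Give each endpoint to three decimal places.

(0.198, 0.302)

The sample proportion is 93/372 = 0.25000.
SE = √(p̂(1−p̂)/n) = √(0.187500/372) = 0.022451.
The 98% critical value is z* = 2.326.
Margin of error: 2.326 × 0.022451 = 0.05222.
Interval: 0.25000 ± 0.05222 → (0.198, 0.302).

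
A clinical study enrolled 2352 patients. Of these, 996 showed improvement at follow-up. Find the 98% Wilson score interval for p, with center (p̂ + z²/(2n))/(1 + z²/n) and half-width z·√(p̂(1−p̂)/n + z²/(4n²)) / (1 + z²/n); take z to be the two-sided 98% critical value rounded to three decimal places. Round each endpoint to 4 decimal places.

Here p̂ = 996/2352 = 0.42347 and z = 2.326 (z² = 5.410276).
1 + z²/n = 1.002300.
Adjusted center: (0.42347 + z²/(2n))/1.002300 = 0.42365.
Radicand: p̂(1−p̂)/n + z²/(4n²) = 0.000103802 + 0.000000245 = 0.000104047.
Half-width = 2.326·√0.000104047/1.002300 = 0.02367.
CI: 0.42365 ± 0.02367 = (0.4000, 0.4473).

(0.4000, 0.4473)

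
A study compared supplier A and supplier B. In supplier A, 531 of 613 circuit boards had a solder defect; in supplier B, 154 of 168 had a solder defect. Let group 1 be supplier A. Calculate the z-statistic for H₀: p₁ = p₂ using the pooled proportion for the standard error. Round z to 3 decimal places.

z = -1.764

Sample proportions: p̂₁ = 531/613 = 0.86623 and p̂₂ = 154/168 = 0.91667.
Pooling: p̂ = 685/781 = 0.87708.
Pooled SE = √[0.1078102·0.00758370] ≈ 0.028594.
z = -0.05044/0.028594 = -1.764.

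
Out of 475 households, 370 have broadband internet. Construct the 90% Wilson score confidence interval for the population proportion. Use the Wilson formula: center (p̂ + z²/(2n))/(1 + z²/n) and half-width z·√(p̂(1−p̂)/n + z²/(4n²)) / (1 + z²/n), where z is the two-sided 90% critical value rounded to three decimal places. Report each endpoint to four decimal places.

p̂ = 370/475 = 0.77895; z = 1.645, so z² = 2.706025.
1 + z²/n = 1.005697.
Adjusted center: (0.77895 + z²/(2n))/1.005697 = 0.77737.
Radicand: p̂(1−p̂)/n + z²/(4n²) = 0.000362502 + 0.000002998 = 0.000365500.
Half-width = z·√(radicand)/denom = 1.645·0.019118/1.005697 = 0.03127.
Interval: 0.77737 ± 0.03127 → (0.7461, 0.8086).

(0.7461, 0.8086)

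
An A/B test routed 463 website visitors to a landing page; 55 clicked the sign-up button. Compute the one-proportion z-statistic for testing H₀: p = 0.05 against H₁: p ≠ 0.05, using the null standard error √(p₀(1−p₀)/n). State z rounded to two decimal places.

z = 6.79

The sample proportion is 55/463 = 0.11879.
Null standard error: √(0.05·0.95/463) = √0.000102592 = 0.010129.
Test statistic: z = 0.06879/0.010129 = 6.79.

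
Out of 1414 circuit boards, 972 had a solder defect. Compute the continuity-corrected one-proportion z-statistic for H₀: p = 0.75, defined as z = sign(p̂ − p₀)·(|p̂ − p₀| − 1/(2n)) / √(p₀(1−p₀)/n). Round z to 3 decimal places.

z = -5.405

Sample proportion p̂ = 972/1414 = 0.68741. p̂ − p₀ = -0.062588.
1/(2n) = 0.000354.
Corrected numerator: |-0.062588| − 0.000354 = 0.062234.
Null standard error: √(0.75·0.25/1414) = √0.000132603 = 0.011515.
z = (−)0.062234/0.011515 = -5.405.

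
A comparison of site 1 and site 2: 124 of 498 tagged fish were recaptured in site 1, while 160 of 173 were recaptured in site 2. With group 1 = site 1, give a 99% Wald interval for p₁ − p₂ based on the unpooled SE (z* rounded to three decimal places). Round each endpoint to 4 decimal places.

(-0.7477, -0.6040)

p̂₁ = 0.24900, p̂₂ = 0.92486, so the observed difference is -0.67586.
SE = √(0.000375496 + 0.000401721) = √0.000777217 = 0.027879.
The 99% critical value is z* = 2.576. Margin of error = 0.07182.
Interval: -0.67586 ± 0.07182 → (-0.7477, -0.6040).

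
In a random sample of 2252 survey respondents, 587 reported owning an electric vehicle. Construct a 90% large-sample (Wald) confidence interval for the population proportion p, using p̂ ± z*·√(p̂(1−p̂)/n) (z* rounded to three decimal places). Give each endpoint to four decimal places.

The sample proportion is 587/2252 = 0.26066.
SE(p̂) = √(0.26066·0.73934/2252) = 0.009251.
z* = 1.645 at the 90% level.
Margin = 1.645·0.009251 = 0.01522.
Interval: 0.26066 ± 0.01522 → (0.2454, 0.2759).

(0.2454, 0.2759)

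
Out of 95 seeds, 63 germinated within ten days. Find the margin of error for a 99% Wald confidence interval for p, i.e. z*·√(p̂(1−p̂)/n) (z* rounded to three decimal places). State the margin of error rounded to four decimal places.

ME = 0.1249

The sample proportion is 63/95 = 0.66316.
Standard error of p̂: √(0.223380/95) = √0.002351363 = 0.048491.
The 99% critical value is z* = 2.576.
So ME = 0.1249.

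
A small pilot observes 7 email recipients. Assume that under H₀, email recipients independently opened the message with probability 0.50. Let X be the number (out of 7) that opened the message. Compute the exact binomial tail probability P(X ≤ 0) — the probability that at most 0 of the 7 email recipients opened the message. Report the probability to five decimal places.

X ~ Binomial(n=7, p=0.50).
P(X ≤ 0) = C(7,0)·0.50^0·0.50^7.
= 0.007812 = 0.00781.

P = 0.00781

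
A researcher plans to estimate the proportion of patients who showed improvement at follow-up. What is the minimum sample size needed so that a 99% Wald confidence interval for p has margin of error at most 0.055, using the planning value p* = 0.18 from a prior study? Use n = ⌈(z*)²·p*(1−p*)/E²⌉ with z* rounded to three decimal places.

z* = 2.576 at the 99% level.
p*(1−p*) = 0.1476.
(z*)²·p*(1−p*)/E² = 6.635776·0.1476/0.003025 = 323.782.
Rounding up, n = 324.

n = 324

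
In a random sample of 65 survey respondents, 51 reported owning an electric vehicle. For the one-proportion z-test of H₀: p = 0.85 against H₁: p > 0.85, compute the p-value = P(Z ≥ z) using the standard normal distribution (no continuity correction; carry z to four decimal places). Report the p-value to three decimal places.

p-value = 0.930

p̂ = 51/65 = 0.78462.
Under H₀, SE = √(p₀(1−p₀)/n) = √(0.85·0.15/65) = √0.001961538 = 0.044289.
Test statistic (full precision, shown to 4 dp): z = (51/65 − 0.85)/SE₀ ≈ -1.4763.
p-value = P(Z ≥ z) with z = -1.4763 → 0.930.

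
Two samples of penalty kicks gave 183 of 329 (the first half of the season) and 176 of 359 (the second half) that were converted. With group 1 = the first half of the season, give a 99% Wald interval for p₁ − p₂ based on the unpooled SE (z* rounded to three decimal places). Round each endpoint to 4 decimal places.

(-0.0320, 0.1639)

p̂₁ = 0.55623, p̂₂ = 0.49025, so the observed difference is 0.06598.
SE = √(0.000750268 + 0.000696114) = √0.001446382 = 0.038031.
The 99% critical value is z* = 2.576. Margin = 2.576·0.038031 = 0.09797.
So the interval runs from -0.0320 to 0.1639.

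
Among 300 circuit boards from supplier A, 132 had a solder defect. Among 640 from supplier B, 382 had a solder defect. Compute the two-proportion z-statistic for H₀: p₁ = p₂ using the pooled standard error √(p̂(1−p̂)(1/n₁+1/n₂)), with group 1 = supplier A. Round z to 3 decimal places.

Sample proportions: p̂₁ = 132/300 = 0.44000 and p̂₂ = 382/640 = 0.59688.
Pooling: p̂ = 514/940 = 0.54681.
SE = √[p̂(1−p̂)(1/n₁+1/n₂)] = √[0.54681·0.45319·(1/300+1/640)] ≈ 0.034831.
z = (p̂₁ − p̂₂)/SE = (0.44000 − 0.59688)/0.034831 = -0.15688/0.034831 = -4.504.

z = -4.504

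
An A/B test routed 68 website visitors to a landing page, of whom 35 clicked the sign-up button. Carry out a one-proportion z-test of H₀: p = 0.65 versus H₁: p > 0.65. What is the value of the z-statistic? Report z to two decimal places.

z = -2.34

With x = 35 successes in n = 68, p̂ = 0.51471.
Null standard error: √(0.65·0.35/68) = √0.003345588 = 0.057841.
z = (0.51471 − 0.65)/0.057841 = -0.13529/0.057841 = -2.34.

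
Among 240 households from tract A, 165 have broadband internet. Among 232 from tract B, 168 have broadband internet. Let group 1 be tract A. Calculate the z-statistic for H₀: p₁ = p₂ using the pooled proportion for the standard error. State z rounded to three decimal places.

Sample proportions: p̂₁ = 165/240 = 0.68750 and p̂₂ = 168/232 = 0.72414.
Pooled p̂ = (165+168)/(240+232) = 333/472 = 0.70551.
Pooled SE = √[0.2077663·0.00847701] ≈ 0.041967.
z = -0.03664/0.041967 = -0.873.

z = -0.873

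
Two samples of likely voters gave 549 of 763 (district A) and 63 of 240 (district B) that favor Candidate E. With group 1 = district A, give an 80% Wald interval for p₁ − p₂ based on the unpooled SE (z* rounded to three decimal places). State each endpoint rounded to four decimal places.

p̂₁ = 0.71953, p̂₂ = 0.26250, so the observed difference is 0.45703.
SE = √(0.000264492 + 0.000806641) = √0.001071133 = 0.032728.
The 80% critical value is z* = 1.282. Margin of error = 0.04196.
CI: 0.45703 ± 0.04196 = (0.4151, 0.4990).

(0.4151, 0.4990)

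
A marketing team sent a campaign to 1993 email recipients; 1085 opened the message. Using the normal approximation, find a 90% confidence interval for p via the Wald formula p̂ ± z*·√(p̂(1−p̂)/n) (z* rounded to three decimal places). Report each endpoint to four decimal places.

(0.5261, 0.5628)

p̂ = 1085/1993 = 0.54441.
SE = √(p̂(1−p̂)/n) = √(0.248028/1993) = 0.011156.
For 90% confidence, z* = 1.645.
Margin = 1.645·0.011156 = 0.01835.
Interval: 0.54441 ± 0.01835 → (0.5261, 0.5628).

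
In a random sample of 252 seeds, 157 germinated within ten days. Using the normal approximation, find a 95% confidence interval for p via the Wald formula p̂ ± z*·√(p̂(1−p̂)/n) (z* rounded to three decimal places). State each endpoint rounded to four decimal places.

Sample proportion p̂ = 157/252 = 0.62302.
SE(p̂) = √(0.62302·0.37698/252) = 0.030529.
z* = 1.960 at the 95% level.
Margin = 1.960·0.030529 = 0.05984.
So the interval runs from 0.5632 to 0.6829.

(0.5632, 0.6829)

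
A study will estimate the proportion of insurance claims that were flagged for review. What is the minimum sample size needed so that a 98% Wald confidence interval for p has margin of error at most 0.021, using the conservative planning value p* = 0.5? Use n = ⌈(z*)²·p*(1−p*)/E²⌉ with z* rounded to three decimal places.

n = 3068

z* = 2.326 at the 98% level.
p*(1−p*) = 0.2500.
Required n before rounding: 5.410276 × 0.2500 / 0.021² = 3067.050.
Rounding up, n = 3068.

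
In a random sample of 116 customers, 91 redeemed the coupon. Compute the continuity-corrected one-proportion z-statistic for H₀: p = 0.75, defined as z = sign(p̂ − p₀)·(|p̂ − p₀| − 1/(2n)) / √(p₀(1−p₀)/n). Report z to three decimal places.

Sample proportion p̂ = 91/116 = 0.78448. p̂ − p₀ = 0.034483.
1/(2n) = 0.004310.
Corrected numerator: |0.034483| − 0.004310 = 0.030173.
Null standard error: √(0.75·0.25/116) = √0.001616379 = 0.040204.
z = +0.030173/0.040204 = 0.750.

z = 0.750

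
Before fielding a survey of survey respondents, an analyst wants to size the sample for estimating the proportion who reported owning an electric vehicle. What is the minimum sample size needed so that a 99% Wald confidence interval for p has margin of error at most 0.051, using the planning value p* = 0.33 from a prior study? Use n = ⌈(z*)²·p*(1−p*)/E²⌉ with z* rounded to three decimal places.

The 99% critical value is z* = 2.576.
p*(1−p*) = 0.33·0.67 = 0.2211.
Required n before rounding: 6.635776 × 0.2211 / 0.051² = 564.079.
⌈564.079⌉ = 565.

n = 565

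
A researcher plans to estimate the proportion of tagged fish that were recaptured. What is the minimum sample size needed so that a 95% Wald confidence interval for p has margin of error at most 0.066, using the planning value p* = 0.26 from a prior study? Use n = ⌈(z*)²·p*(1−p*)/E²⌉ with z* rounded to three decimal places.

z* = 1.960 at the 95% level.
p*(1−p*) = 0.26·0.74 = 0.1924.
Required n before rounding: 3.841600 × 0.1924 / 0.066² = 169.679.
Rounding up, n = 170.

n = 170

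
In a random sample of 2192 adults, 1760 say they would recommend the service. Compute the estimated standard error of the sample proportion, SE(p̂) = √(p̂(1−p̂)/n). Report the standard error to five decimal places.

The sample proportion is 1760/2192 = 0.80292.
p̂(1−p̂) = 0.80292·0.19708 = 0.158239.
SE = √(0.158239/2192) = 0.00850.

SE = 0.00850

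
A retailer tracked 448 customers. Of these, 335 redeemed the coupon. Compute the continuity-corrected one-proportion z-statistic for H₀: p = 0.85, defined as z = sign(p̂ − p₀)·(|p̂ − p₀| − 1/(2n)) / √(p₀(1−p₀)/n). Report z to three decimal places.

z = -5.994

p̂ = 335/448 = 0.74777. p̂ − p₀ = -0.102232.
1/(2n) = 0.001116.
Corrected numerator: |-0.102232| − 0.001116 = 0.101116.
SE₀ = √(0.85·0.15/448) = 0.016870.
z = (−)0.101116/0.016870 = -5.994.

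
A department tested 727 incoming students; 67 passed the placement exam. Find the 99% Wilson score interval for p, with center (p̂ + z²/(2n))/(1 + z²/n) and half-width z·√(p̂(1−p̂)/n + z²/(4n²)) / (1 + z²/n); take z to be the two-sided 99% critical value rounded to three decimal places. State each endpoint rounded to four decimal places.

(0.0681, 0.1236)

p̂ = 67/727 = 0.09216; z = 2.576, so z² = 6.635776.
Denominator 1 + z²/n = 1 + 6.635776/727 = 1.009128.
Adjusted center: (0.09216 + z²/(2n))/1.009128 = 0.09585.
Radicand: p̂(1−p̂)/n + z²/(4n²) = 0.000115084 + 0.000003139 = 0.000118223.
Half-width = 2.576·√0.000118223/1.009128 = 0.02776.
CI: 0.09585 ± 0.02776 = (0.0681, 0.1236).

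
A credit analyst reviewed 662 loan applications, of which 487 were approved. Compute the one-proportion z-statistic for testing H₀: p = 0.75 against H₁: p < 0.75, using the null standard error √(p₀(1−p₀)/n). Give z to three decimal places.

p̂ = 487/662 = 0.73565.
Under H₀, SE = √(p₀(1−p₀)/n) = √(0.75·0.25/662) = √0.000283233 = 0.016830.
Test statistic: z = -0.01435/0.016830 = -0.853.

z = -0.853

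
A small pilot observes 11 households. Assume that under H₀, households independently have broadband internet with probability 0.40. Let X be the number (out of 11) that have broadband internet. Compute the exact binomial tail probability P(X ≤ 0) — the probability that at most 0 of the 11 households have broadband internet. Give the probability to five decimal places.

X ~ Binomial(n=11, p=0.40).
P(X ≤ 0) = C(11,0)·0.40^0·0.60^11.
= 0.003628 = 0.00363.

P = 0.00363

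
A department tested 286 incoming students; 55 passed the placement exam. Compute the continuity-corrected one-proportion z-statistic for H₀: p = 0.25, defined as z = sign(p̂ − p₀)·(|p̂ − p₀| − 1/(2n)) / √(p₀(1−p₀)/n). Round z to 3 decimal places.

Sample proportion p̂ = 55/286 = 0.19231. p̂ − p₀ = -0.057692.
Continuity correction 1/(2n) = 1/572 = 0.001748.
Corrected numerator: |-0.057692| − 0.001748 = 0.055944.
SE₀ = √(0.25·0.75/286) = 0.025605.
z = −0.055944/0.025605 = -2.185.

z = -2.185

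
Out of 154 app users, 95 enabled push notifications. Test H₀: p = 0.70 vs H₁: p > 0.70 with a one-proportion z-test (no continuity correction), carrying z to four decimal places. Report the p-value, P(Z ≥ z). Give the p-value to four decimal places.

With x = 95 successes in n = 154, p̂ = 0.61688.
Under H₀, SE = √(p₀(1−p₀)/n) = √(0.70·0.30/154) = √0.001363636 = 0.036927.
z = (p̂ − p₀)/SE = (95/154 − 0.70)/0.036927 ≈ -2.2508.
From the standard normal, P(Z ≥ z) = 0.9878.

p-value = 0.9878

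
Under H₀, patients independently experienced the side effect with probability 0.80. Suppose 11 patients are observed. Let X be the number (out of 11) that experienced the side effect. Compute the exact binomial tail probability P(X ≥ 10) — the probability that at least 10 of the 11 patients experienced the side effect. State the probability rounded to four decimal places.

P = 0.3221

X is binomial with n = 11 and p = 0.80.
P(X ≥ 10) = C(11,10)·0.80^10·0.20^1 + C(11,11)·0.80^11·0.20^0.
= 0.236223 + 0.085899 = 0.3221.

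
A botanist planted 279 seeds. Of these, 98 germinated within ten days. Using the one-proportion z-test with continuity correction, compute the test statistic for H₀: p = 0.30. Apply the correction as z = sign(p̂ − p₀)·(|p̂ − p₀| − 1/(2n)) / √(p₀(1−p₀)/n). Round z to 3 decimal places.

z = 1.803

Sample proportion p̂ = 98/279 = 0.35125. p̂ − p₀ = 0.051254.
Continuity correction 1/(2n) = 1/558 = 0.001792.
Corrected numerator: |0.051254| − 0.001792 = 0.049462.
SE₀ = √(0.30·0.70/279) = 0.027435.
z = (+)0.049462/0.027435 = 1.803.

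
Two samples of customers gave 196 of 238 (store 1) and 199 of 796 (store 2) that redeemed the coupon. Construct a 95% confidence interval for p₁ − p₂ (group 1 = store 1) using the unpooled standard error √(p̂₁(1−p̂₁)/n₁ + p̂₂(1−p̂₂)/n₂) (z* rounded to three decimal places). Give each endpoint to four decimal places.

(0.5165, 0.6305)

p̂₁ = 196/238 = 0.82353, p̂₂ = 199/796 = 0.25000; p̂₁ − p̂₂ = 0.57353.
Unpooled SE = √(p̂₁(1−p̂₁)/n₁ + p̂₂(1−p̂₂)/n₂) = √(0.000610625 + 0.000235553) = 0.029089.
The 95% critical value is z* = 1.960. Margin = 1.960·0.029089 = 0.05701.
CI: 0.57353 ± 0.05701 = (0.5165, 0.6305).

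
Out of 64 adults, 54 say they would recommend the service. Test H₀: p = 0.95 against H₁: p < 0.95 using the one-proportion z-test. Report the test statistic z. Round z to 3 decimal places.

With x = 54 successes in n = 64, p̂ = 0.84375.
SE₀ = √(0.95·0.05/64) = 0.027243.
Test statistic: z = -0.10625/0.027243 = -3.900.

z = -3.900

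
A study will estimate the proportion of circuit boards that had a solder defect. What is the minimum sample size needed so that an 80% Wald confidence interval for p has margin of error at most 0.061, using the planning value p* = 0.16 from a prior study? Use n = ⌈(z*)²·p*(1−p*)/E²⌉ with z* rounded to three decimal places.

z* = 1.282 at the 80% level.
p*(1−p*) = 0.1344.
(z*)²·p*(1−p*)/E² = 1.643524·0.1344/0.003721 = 59.363.
⌈59.363⌉ = 60.

n = 60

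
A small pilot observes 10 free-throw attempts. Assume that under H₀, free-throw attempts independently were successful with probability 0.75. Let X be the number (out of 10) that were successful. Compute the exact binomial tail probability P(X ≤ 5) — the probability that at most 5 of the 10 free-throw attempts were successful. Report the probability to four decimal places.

P = 0.0781

X ~ Binomial(n=10, p=0.75).
P(X ≤ 5) = Σ_{j=0}^{5} C(10,j)·0.75^j·0.25^{10−j}.
= 0.000001 + 0.000029 + 0.000386 + 0.003090 + 0.016222 + 0.058399 = 0.0781.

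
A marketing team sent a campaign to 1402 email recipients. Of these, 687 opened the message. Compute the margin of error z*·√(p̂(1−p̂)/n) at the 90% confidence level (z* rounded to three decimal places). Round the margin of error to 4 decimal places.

ME = 0.0220

Sample proportion p̂ = 687/1402 = 0.49001.
SE(p̂) = √(0.49001·0.50999/1402) = 0.013351.
The 90% critical value is z* = 1.645.
Margin of error = z*·SE = 1.645 × 0.013351 = 0.0220.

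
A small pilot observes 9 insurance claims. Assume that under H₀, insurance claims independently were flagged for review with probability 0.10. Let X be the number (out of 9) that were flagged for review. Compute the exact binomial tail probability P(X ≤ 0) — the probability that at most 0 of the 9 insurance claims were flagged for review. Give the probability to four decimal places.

P = 0.3874

X ~ Binomial(n=9, p=0.10).
P(X ≤ 0) = C(9,0)·0.10^0·0.90^9.
= 0.387420 = 0.3874.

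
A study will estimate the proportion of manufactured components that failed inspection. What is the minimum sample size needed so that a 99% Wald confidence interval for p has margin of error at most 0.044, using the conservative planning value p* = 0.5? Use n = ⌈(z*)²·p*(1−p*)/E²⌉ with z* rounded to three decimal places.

z* = 2.576 at the 99% level.
p*(1−p*) = 0.50·0.50 = 0.2500.
Required n before rounding: 6.635776 × 0.2500 / 0.044² = 856.893.
Rounding up, n = 857.

n = 857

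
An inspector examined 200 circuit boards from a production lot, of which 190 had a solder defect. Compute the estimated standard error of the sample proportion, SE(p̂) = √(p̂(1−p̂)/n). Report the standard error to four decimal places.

SE = 0.0154

The sample proportion is 190/200 = 0.95000.
p̂(1−p̂) = 0.047500.
Dividing by n and taking the root: √0.000237500 = 0.0154.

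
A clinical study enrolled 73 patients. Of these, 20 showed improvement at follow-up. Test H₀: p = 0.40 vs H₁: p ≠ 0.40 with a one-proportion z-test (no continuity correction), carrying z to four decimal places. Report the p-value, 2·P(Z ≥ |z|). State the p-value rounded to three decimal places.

p-value = 0.028

The sample proportion is 20/73 = 0.27397.
Null standard error: √(0.40·0.60/73) = √0.003287671 = 0.057338.
z = (p̂ − p₀)/SE = (20/73 − 0.40)/0.057338 ≈ -2.1980.
p-value = 2·P(Z ≥ |z|) with z = -2.1980 → 0.028.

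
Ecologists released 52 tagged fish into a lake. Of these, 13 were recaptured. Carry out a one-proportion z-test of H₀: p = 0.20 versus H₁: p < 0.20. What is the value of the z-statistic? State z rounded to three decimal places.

p̂ = 13/52 = 0.25000.
Under H₀, SE = √(p₀(1−p₀)/n) = √(0.20·0.80/52) = √0.003076923 = 0.055470.
Test statistic: z = 0.05000/0.055470 = 0.901.

z = 0.901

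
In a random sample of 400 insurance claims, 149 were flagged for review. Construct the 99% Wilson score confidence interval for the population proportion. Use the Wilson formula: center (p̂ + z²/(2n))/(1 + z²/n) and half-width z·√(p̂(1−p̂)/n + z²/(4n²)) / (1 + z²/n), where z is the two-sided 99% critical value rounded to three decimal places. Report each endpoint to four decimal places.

p̂ = 149/400 = 0.37250; z = 2.576, so z² = 6.635776.
Denominator 1 + z²/n = 1 + 6.635776/400 = 1.016589.
Center = (0.37250 + 0.008295)/1.016589 = 0.37458.
Radicand: p̂(1−p̂)/n + z²/(4n²) = 0.000584359 + 0.000010368 = 0.000594727.
Half-width = z·√(radicand)/denom = 2.576·0.024387/1.016589 = 0.06180.
Interval: 0.37458 ± 0.06180 → (0.3128, 0.4364).

(0.3128, 0.4364)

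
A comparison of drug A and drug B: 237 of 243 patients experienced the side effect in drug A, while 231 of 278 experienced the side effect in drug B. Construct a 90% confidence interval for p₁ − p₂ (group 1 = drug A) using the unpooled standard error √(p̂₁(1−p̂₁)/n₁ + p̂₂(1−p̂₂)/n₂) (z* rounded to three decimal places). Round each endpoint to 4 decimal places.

(0.1039, 0.1848)

p̂₁ = 237/243 = 0.97531, p̂₂ = 231/278 = 0.83094; p̂₁ − p̂₂ = 0.14437.
Unpooled SE = √(p̂₁(1−p̂₁)/n₁ + p̂₂(1−p̂₂)/n₂) = √(0.000099102 + 0.000505330) = 0.024585.
For 90% confidence, z* = 1.645. Margin = 1.645·0.024585 = 0.04044.
CI: 0.14437 ± 0.04044 = (0.1039, 0.1848).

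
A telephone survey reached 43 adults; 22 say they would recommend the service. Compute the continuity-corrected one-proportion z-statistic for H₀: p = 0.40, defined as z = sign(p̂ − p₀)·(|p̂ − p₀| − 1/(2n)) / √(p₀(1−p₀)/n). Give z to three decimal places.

z = 1.339

Sample proportion p̂ = 22/43 = 0.51163. p̂ − p₀ = 0.111628.
1/(2n) = 0.011628.
Corrected numerator: |0.111628| − 0.011628 = 0.100000.
Null standard error: √(0.40·0.60/43) = √0.005581395 = 0.074709.
z = (+)0.100000/0.074709 = 1.339.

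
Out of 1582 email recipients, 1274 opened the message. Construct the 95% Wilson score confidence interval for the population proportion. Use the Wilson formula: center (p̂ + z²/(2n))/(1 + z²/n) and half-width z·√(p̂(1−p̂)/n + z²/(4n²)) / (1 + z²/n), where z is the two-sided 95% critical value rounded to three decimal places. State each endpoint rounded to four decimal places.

(0.7851, 0.8241)

p̂ = 1274/1582 = 0.80531; z = 1.960, so z² = 3.841600.
Denominator 1 + z²/n = 1 + 3.841600/1582 = 1.002428.
Adjusted center: (0.80531 + z²/(2n))/1.002428 = 0.80457.
Radicand: p̂(1−p̂)/n + z²/(4n²) = 0.000099106 + 0.000000384 = 0.000099490.
Half-width = z·√(radicand)/denom = 1.960·0.009974/1.002428 = 0.01950.
CI: 0.80457 ± 0.01950 = (0.7851, 0.8241).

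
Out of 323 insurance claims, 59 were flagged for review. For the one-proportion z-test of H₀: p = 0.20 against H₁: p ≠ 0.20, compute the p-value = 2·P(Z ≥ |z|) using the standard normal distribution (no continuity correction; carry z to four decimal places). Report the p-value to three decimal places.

p̂ = 59/323 = 0.18266.
Null standard error: √(0.20·0.80/323) = √0.000495356 = 0.022257.
z = (p̂ − p₀)/SE = (59/323 − 0.20)/0.022257 ≈ -0.7790.
p-value = 2·P(Z ≥ |z|) with z = -0.7790 → 0.436.

p-value = 0.436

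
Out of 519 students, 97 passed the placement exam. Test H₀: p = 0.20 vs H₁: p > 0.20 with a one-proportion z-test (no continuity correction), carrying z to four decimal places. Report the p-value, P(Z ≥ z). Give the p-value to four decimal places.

p-value = 0.7722

p̂ = 97/519 = 0.18690.
SE₀ = √(0.20·0.80/519) = 0.017558.
Test statistic (full precision, shown to 4 dp): z = (97/519 − 0.20)/SE₀ ≈ -0.7462.
p-value = P(Z ≥ z) with z = -0.7462 → 0.7722.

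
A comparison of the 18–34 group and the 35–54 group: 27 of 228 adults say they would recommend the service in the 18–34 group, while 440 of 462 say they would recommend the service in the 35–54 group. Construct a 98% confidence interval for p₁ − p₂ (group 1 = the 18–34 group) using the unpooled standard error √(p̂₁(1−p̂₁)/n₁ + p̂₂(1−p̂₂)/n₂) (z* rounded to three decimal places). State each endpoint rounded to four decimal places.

p̂₁ = 27/228 = 0.11842, p̂₂ = 440/462 = 0.95238; p̂₁ − p̂₂ = -0.83396.
Unpooled SE = √(p̂₁(1−p̂₁)/n₁ + p̂₂(1−p̂₂)/n₂) = √(0.000457884 + 0.000098163) = 0.023581.
For 98% confidence, z* = 2.326. Margin = 2.326·0.023581 = 0.05485.
CI: -0.83396 ± 0.05485 = (-0.8888, -0.7791).

(-0.8888, -0.7791)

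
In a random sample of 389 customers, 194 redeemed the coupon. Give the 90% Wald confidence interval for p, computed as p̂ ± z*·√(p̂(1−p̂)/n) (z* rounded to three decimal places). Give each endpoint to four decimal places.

(0.4570, 0.5404)

With x = 194 successes in n = 389, p̂ = 0.49871.
SE = √(p̂(1−p̂)/n) = √(0.249998/389) = 0.025351.
For 90% confidence, z* = 1.645.
Margin = 1.645·0.025351 = 0.04170.
So the interval runs from 0.4570 to 0.5404.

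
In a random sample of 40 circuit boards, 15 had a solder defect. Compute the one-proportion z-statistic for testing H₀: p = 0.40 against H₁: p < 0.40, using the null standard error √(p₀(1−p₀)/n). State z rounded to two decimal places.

With x = 15 successes in n = 40, p̂ = 0.37500.
Under H₀, SE = √(p₀(1−p₀)/n) = √(0.40·0.60/40) = √0.006000000 = 0.077460.
z = (0.37500 − 0.40)/0.077460 = -0.02500/0.077460 = -0.32.

z = -0.32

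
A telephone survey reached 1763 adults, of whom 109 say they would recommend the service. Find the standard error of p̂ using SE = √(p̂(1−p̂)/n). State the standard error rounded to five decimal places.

SE = 0.00574

Sample proportion p̂ = 109/1763 = 0.06183.
p̂(1−p̂) = 0.058007.
Dividing by n and taking the root: √0.000032902 = 0.00574.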